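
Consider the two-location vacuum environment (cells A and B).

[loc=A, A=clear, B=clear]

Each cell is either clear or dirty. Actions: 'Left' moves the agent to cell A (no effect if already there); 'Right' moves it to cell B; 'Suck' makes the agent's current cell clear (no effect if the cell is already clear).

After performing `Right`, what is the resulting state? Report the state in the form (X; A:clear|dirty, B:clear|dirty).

(B; A:clear, B:clear)

start: (A; A:clear, B:clear)
1) do Right; now (B; A:clear, B:clear)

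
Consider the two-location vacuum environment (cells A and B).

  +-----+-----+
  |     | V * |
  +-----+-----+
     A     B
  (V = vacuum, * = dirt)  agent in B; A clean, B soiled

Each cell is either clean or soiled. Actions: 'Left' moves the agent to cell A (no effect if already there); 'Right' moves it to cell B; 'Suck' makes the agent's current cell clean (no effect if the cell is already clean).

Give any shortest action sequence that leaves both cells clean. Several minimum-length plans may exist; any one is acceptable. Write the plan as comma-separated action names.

[1] after Suck: (B; A:clean, B:clean)
min 1: B is soiled, one Suck

Suck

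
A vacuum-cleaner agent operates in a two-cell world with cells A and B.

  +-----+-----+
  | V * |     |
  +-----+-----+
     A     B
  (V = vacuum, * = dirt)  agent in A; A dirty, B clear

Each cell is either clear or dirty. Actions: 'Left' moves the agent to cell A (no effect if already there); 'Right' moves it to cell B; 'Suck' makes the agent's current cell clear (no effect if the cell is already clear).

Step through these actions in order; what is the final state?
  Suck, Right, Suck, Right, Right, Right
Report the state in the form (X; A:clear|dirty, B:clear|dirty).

(B; A:clear, B:clear)

1) do Suck; now (A; A:clear, B:clear)
2) do Right; now (B; A:clear, B:clear)
3) do Suck; now (B; A:clear, B:clear)
4) do Right; now (B; A:clear, B:clear)
5) do Right; now (B; A:clear, B:clear)
6) do Right; now (B; A:clear, B:clear)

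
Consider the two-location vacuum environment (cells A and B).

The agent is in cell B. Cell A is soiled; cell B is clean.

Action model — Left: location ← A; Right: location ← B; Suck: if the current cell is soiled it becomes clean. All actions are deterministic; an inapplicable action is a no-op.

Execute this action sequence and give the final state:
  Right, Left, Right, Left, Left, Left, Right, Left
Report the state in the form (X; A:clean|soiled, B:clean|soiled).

t=1 Right ⇒ (B; A:soiled, B:clean)
t=2 Left ⇒ (A; A:soiled, B:clean)
t=3 Right ⇒ (B; A:soiled, B:clean)
t=4 Left ⇒ (A; A:soiled, B:clean)
t=5 Left ⇒ (A; A:soiled, B:clean)
t=6 Left ⇒ (A; A:soiled, B:clean)
t=7 Right ⇒ (B; A:soiled, B:clean)
t=8 Left ⇒ (A; A:soiled, B:clean)

(A; A:soiled, B:clean)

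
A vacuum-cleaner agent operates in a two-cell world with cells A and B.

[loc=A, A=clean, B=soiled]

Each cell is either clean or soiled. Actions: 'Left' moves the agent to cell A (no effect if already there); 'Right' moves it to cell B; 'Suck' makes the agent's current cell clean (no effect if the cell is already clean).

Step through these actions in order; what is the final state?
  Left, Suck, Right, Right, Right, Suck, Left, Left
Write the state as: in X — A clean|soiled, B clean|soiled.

1. Left → in A — A clean, B soiled
2. Suck → in A — A clean, B soiled
3. Right → in B — A clean, B soiled
4. Right → in B — A clean, B soiled
5. Right → in B — A clean, B soiled
6. Suck → in B — A clean, B clean
7. Left → in A — A clean, B clean
8. Left → in A — A clean, B clean

in A — A clean, B clean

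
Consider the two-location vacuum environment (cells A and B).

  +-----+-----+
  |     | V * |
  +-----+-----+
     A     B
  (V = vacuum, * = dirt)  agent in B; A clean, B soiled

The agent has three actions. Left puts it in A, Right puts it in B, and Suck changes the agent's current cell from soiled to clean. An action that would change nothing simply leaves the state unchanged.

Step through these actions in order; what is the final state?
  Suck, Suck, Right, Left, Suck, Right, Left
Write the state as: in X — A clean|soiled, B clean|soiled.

in A — A clean, B clean

1. Suck → in B — A clean, B clean
2. Suck → in B — A clean, B clean
3. Right → in B — A clean, B clean
4. Left → in A — A clean, B clean
5. Suck → in A — A clean, B clean
6. Right → in B — A clean, B clean
7. Left → in A — A clean, B clean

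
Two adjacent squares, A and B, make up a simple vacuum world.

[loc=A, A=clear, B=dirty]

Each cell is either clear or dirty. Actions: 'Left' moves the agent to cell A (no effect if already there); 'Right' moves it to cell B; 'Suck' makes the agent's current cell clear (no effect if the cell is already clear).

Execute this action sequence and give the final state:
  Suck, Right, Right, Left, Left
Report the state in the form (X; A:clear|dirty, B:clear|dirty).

Suck (#1): (A; A:clear, B:dirty)
Right (#2): (B; A:clear, B:dirty)
Right (#3): (B; A:clear, B:dirty)
Left (#4): (A; A:clear, B:dirty)
Left (#5): (A; A:clear, B:dirty)

(A; A:clear, B:dirty)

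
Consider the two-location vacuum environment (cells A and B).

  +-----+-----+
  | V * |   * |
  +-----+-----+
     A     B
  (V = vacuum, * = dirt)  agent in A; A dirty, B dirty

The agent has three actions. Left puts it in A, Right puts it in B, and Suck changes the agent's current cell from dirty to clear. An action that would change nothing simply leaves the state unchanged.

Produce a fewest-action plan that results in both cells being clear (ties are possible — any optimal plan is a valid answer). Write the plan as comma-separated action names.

Suck, Right, Suck

1) do Suck; now (A; A:clear, B:dirty)
2) do Right; now (B; A:clear, B:dirty)
3) do Suck; now (B; A:clear, B:clear)
min 3: Suck A + move + Suck B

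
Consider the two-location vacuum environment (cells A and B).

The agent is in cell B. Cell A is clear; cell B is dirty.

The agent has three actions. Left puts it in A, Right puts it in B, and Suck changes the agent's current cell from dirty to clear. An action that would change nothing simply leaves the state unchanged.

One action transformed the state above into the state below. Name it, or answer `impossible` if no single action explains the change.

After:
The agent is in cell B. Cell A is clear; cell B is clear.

try  Left: (A; A:clear, B:dirty)
try Right: (B; A:clear, B:dirty)
try  Suck: (B; A:clear, B:clear)  ← match

Suck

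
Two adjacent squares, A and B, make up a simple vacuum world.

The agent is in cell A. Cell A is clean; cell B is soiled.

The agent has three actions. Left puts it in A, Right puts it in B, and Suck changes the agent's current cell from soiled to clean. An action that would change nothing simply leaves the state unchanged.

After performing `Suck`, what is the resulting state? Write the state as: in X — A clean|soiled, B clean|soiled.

start: in A — A clean, B soiled
Suck (#1): in A — A clean, B soiled

in A — A clean, B soiled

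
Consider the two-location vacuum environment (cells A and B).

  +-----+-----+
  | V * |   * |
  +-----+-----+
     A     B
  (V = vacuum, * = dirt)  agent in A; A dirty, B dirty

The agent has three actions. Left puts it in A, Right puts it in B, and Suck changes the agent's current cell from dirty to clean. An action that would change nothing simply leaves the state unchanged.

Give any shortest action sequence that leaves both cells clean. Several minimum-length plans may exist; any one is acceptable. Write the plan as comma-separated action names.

step 1/3 (Suck): loc=A A=clean B=dirty
step 2/3 (Right): loc=B A=clean B=dirty
step 3/3 (Suck): loc=B A=clean B=clean
min 3: Suck A + move + Suck B

Suck, Right, Suck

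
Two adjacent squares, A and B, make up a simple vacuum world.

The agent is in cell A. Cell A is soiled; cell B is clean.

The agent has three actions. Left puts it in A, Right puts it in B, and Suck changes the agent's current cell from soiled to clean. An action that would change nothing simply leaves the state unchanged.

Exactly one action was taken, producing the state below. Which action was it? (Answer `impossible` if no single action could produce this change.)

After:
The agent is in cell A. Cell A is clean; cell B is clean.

try  Left: <A|soiled|clean>
try Right: <B|soiled|clean>
try  Suck: <A|clean|clean>  ← match

Suck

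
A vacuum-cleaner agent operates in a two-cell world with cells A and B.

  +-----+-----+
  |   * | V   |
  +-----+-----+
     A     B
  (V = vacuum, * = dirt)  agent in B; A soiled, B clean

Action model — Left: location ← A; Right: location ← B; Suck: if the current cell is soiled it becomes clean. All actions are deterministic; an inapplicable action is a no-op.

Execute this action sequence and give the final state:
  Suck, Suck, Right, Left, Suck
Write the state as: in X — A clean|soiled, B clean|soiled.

t=1 Suck ⇒ in B — A soiled, B clean
t=2 Suck ⇒ in B — A soiled, B clean
t=3 Right ⇒ in B — A soiled, B clean
t=4 Left ⇒ in A — A soiled, B clean
t=5 Suck ⇒ in A — A clean, B clean

in A — A clean, B clean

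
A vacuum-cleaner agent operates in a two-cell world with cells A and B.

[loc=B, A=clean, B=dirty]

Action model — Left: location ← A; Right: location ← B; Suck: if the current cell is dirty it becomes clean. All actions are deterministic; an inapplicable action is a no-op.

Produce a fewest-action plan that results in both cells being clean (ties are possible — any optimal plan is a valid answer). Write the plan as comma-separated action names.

t=1 Suck ⇒ <B|clean|clean>
min 1: B is dirty, one Suck

Suck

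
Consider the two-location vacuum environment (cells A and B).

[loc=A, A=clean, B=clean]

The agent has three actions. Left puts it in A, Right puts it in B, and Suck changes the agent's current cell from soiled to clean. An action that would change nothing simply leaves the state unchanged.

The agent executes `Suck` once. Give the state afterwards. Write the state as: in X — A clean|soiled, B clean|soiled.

in A — A clean, B clean

start: in A — A clean, B clean
Suck (#1): in A — A clean, B clean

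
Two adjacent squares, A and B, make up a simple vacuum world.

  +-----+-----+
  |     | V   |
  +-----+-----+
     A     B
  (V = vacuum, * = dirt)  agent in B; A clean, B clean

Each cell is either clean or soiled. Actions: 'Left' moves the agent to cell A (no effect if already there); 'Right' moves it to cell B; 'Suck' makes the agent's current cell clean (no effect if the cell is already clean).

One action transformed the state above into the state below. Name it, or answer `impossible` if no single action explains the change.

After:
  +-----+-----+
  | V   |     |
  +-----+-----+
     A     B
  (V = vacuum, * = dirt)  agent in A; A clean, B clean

try  Left: loc=A A=clean B=clean  ← match
try Right: loc=B A=clean B=clean
try  Suck: loc=B A=clean B=clean

Left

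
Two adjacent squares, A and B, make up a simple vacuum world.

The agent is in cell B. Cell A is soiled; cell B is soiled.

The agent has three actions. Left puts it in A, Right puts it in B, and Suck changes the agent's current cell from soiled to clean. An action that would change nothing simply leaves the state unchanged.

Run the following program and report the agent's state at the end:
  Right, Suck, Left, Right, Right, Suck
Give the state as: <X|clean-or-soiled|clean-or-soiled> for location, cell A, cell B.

<B|soiled|clean>

step 1/6 (Right): <B|soiled|soiled>
step 2/6 (Suck): <B|soiled|clean>
step 3/6 (Left): <A|soiled|clean>
step 4/6 (Right): <B|soiled|clean>
step 5/6 (Right): <B|soiled|clean>
step 6/6 (Suck): <B|soiled|clean>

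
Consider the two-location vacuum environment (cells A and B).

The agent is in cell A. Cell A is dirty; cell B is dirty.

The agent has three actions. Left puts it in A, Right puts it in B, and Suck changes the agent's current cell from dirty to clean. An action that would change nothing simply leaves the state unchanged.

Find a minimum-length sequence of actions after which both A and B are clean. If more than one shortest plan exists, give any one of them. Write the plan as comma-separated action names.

Suck, Right, Suck

step 1/3 (Suck): <A|clean|dirty>
step 2/3 (Right): <B|clean|dirty>
step 3/3 (Suck): <B|clean|clean>
min 3: Suck A + move + Suck B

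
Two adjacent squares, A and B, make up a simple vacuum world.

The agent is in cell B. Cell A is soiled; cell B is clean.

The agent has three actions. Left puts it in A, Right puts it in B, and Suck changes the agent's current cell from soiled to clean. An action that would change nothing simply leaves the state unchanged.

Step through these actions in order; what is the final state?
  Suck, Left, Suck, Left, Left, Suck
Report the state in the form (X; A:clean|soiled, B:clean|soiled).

(A; A:clean, B:clean)

1) do Suck; now (B; A:soiled, B:clean)
2) do Left; now (A; A:soiled, B:clean)
3) do Suck; now (A; A:clean, B:clean)
4) do Left; now (A; A:clean, B:clean)
5) do Left; now (A; A:clean, B:clean)
6) do Suck; now (A; A:clean, B:clean)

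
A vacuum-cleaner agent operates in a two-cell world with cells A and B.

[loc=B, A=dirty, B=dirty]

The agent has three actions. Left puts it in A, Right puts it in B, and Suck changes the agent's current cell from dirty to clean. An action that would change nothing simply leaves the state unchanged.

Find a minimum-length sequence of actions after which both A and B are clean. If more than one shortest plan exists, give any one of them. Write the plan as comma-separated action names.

t=1 Suck ⇒ in B — A dirty, B clean
t=2 Left ⇒ in A — A dirty, B clean
t=3 Suck ⇒ in A — A clean, B clean
min 3: Suck B + move + Suck A

Suck, Left, Suck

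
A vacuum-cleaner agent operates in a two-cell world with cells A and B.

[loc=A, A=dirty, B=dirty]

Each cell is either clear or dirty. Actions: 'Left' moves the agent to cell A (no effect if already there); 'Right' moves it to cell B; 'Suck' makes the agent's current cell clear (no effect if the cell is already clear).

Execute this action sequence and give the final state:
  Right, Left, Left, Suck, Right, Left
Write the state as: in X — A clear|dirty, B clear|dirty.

Right (#1): in B — A dirty, B dirty
Left (#2): in A — A dirty, B dirty
Left (#3): in A — A dirty, B dirty
Suck (#4): in A — A clear, B dirty
Right (#5): in B — A clear, B dirty
Left (#6): in A — A clear, B dirty

in A — A clear, B dirty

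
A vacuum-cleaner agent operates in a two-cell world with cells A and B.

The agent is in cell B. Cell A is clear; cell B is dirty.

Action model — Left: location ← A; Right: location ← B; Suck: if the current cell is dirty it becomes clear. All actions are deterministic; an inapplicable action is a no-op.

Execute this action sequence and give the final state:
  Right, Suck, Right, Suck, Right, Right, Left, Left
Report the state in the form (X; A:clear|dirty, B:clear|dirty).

Right (#1): (B; A:clear, B:dirty)
Suck (#2): (B; A:clear, B:clear)
Right (#3): (B; A:clear, B:clear)
Suck (#4): (B; A:clear, B:clear)
Right (#5): (B; A:clear, B:clear)
Right (#6): (B; A:clear, B:clear)
Left (#7): (A; A:clear, B:clear)
Left (#8): (A; A:clear, B:clear)

(A; A:clear, B:clear)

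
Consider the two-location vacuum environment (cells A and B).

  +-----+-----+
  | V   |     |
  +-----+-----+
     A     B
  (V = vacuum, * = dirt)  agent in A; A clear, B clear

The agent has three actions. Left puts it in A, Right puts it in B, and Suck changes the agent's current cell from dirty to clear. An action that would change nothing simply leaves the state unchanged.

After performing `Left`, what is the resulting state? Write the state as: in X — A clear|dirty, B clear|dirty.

start: in A — A clear, B clear
1. Left → in A — A clear, B clear

in A — A clear, B clear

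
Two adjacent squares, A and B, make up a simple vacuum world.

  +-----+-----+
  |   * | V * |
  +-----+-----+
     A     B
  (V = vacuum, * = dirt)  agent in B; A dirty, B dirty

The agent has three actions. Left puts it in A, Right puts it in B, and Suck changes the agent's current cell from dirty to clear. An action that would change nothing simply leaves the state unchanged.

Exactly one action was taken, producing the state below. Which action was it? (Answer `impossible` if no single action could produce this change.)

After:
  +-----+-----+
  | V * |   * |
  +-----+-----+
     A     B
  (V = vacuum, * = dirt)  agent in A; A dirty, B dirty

Left

try  Left: loc=A A=dirty B=dirty  ← match
try Right: loc=B A=dirty B=dirty
try  Suck: loc=B A=dirty B=clear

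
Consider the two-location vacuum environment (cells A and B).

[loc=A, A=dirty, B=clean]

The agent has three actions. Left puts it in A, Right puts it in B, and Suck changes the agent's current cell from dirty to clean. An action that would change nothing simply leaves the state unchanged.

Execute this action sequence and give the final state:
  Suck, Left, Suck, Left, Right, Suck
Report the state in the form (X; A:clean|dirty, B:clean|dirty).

[1] after Suck: (A; A:clean, B:clean)
[2] after Left: (A; A:clean, B:clean)
[3] after Suck: (A; A:clean, B:clean)
[4] after Left: (A; A:clean, B:clean)
[5] after Right: (B; A:clean, B:clean)
[6] after Suck: (B; A:clean, B:clean)

(B; A:clean, B:clean)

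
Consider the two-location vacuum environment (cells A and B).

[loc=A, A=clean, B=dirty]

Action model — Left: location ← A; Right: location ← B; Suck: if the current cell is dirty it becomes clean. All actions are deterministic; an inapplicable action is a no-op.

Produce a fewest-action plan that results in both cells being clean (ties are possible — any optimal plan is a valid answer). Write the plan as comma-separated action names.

1) do Right; now (B; A:clean, B:dirty)
2) do Suck; now (B; A:clean, B:clean)
min 2: go B then Suck

Right, Suck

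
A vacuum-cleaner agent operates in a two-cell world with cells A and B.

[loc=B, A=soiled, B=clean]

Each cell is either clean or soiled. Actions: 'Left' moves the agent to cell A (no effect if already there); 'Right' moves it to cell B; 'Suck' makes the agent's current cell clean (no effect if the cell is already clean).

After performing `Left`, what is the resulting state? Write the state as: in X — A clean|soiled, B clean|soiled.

in A — A soiled, B clean

start: in B — A soiled, B clean
1. Left → in A — A soiled, B clean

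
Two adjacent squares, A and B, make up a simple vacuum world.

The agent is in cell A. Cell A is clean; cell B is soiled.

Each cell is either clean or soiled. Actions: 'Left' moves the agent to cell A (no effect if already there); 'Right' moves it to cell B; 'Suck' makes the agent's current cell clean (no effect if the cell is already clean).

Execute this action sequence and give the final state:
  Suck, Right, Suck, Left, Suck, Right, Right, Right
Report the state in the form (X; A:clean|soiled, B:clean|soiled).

1) do Suck; now (A; A:clean, B:soiled)
2) do Right; now (B; A:clean, B:soiled)
3) do Suck; now (B; A:clean, B:clean)
4) do Left; now (A; A:clean, B:clean)
5) do Suck; now (A; A:clean, B:clean)
6) do Right; now (B; A:clean, B:clean)
7) do Right; now (B; A:clean, B:clean)
8) do Right; now (B; A:clean, B:clean)

(B; A:clean, B:clean)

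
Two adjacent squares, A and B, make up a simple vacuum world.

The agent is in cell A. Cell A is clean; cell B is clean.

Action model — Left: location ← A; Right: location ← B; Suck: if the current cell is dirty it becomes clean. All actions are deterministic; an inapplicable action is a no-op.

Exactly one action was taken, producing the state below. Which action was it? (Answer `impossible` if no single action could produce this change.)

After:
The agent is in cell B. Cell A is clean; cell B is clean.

try  Left: <A|clean|clean>
try Right: <B|clean|clean>  ← match
try  Suck: <A|clean|clean>

Right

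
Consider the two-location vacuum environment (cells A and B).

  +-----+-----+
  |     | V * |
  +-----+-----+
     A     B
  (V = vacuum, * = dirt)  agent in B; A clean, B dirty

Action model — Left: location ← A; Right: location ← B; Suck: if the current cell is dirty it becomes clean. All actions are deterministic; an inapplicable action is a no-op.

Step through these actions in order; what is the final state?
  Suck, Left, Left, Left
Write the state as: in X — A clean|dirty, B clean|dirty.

Suck (#1): in B — A clean, B clean
Left (#2): in A — A clean, B clean
Left (#3): in A — A clean, B clean
Left (#4): in A — A clean, B clean

in A — A clean, B clean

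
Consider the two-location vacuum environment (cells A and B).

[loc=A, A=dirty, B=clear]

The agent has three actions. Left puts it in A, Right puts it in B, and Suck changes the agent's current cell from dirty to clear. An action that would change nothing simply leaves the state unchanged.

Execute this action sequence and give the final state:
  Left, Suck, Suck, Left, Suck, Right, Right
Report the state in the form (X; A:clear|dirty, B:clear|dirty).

(B; A:clear, B:clear)

t=1 Left ⇒ (A; A:dirty, B:clear)
t=2 Suck ⇒ (A; A:clear, B:clear)
t=3 Suck ⇒ (A; A:clear, B:clear)
t=4 Left ⇒ (A; A:clear, B:clear)
t=5 Suck ⇒ (A; A:clear, B:clear)
t=6 Right ⇒ (B; A:clear, B:clear)
t=7 Right ⇒ (B; A:clear, B:clear)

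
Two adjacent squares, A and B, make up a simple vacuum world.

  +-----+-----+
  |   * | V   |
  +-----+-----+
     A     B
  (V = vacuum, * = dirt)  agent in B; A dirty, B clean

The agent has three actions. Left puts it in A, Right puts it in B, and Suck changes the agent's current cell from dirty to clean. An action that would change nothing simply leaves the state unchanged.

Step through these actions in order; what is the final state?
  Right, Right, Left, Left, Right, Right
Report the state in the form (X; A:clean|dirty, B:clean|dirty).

(B; A:dirty, B:clean)

1) do Right; now (B; A:dirty, B:clean)
2) do Right; now (B; A:dirty, B:clean)
3) do Left; now (A; A:dirty, B:clean)
4) do Left; now (A; A:dirty, B:clean)
5) do Right; now (B; A:dirty, B:clean)
6) do Right; now (B; A:dirty, B:clean)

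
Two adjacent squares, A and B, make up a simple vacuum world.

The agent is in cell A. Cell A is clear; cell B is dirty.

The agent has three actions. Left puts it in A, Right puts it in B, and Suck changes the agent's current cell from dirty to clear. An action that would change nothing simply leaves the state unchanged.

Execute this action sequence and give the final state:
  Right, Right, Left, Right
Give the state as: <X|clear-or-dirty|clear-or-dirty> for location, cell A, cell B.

<B|clear|dirty>

1. Right → <B|clear|dirty>
2. Right → <B|clear|dirty>
3. Left → <A|clear|dirty>
4. Right → <B|clear|dirty>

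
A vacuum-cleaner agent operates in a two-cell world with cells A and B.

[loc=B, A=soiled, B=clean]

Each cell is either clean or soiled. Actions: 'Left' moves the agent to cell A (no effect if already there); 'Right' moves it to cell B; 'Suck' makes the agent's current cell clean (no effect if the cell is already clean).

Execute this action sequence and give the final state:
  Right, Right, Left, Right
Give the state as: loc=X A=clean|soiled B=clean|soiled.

loc=B A=soiled B=clean

Right (#1): loc=B A=soiled B=clean
Right (#2): loc=B A=soiled B=clean
Left (#3): loc=A A=soiled B=clean
Right (#4): loc=B A=soiled B=clean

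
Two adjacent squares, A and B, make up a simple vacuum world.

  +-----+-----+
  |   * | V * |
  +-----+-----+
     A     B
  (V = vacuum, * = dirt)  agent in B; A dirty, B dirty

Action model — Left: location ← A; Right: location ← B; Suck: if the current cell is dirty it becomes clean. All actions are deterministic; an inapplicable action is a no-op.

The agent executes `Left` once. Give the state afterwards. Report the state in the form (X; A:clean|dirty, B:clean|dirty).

start: (B; A:dirty, B:dirty)
1) do Left; now (A; A:dirty, B:dirty)

(A; A:dirty, B:dirty)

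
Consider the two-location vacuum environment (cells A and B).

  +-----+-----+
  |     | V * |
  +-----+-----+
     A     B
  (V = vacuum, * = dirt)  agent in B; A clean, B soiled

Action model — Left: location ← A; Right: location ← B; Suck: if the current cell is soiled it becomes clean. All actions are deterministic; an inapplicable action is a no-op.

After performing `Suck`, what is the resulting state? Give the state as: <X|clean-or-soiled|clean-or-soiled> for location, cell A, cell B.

<B|clean|clean>

start: <B|clean|soiled>
Suck (#1): <B|clean|clean>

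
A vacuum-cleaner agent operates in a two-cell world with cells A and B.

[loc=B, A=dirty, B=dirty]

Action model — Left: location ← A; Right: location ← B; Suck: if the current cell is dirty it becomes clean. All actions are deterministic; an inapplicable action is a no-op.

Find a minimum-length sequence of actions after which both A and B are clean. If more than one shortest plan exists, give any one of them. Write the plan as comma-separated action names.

Suck, Left, Suck

t=1 Suck ⇒ <B|dirty|clean>
t=2 Left ⇒ <A|dirty|clean>
t=3 Suck ⇒ <A|clean|clean>
min 3: Suck B + move + Suck A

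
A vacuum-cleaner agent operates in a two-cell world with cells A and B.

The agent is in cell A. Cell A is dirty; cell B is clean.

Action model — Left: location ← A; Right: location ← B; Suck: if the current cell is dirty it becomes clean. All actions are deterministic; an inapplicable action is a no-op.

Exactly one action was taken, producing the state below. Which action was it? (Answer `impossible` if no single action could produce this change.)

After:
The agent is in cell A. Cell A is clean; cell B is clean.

Suck

try  Left: in A — A dirty, B clean
try Right: in B — A dirty, B clean
try  Suck: in A — A clean, B clean  ← match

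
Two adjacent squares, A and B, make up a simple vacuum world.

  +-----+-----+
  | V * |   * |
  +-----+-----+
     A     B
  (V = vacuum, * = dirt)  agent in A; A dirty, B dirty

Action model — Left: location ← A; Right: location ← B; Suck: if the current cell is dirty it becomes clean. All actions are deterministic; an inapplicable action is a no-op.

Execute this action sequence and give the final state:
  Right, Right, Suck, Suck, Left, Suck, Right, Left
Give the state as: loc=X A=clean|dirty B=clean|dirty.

step 1/8 (Right): loc=B A=dirty B=dirty
step 2/8 (Right): loc=B A=dirty B=dirty
step 3/8 (Suck): loc=B A=dirty B=clean
step 4/8 (Suck): loc=B A=dirty B=clean
step 5/8 (Left): loc=A A=dirty B=clean
step 6/8 (Suck): loc=A A=clean B=clean
step 7/8 (Right): loc=B A=clean B=clean
step 8/8 (Left): loc=A A=clean B=clean

loc=A A=clean B=clean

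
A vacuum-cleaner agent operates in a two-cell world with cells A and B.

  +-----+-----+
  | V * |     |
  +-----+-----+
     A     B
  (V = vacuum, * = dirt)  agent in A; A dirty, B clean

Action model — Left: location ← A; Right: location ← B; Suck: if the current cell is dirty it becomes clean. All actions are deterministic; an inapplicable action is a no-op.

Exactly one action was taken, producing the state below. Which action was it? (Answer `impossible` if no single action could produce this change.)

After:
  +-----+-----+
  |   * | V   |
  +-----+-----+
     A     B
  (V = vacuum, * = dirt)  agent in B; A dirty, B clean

Right

try  Left: loc=A A=dirty B=clean
try Right: loc=B A=dirty B=clean  ← match
try  Suck: loc=A A=clean B=clean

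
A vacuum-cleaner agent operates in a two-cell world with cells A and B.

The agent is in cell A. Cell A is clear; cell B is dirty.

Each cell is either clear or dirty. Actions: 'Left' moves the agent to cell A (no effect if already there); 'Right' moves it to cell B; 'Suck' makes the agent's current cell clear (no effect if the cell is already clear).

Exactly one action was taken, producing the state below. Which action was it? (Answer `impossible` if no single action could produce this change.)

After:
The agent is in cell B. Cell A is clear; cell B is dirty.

try  Left: <A|clear|dirty>
try Right: <B|clear|dirty>  ← match
try  Suck: <A|clear|dirty>

Right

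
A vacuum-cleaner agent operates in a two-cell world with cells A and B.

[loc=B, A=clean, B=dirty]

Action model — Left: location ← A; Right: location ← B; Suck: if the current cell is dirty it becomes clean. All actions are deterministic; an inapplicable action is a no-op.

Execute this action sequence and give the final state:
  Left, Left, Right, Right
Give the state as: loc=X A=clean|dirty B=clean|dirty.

loc=B A=clean B=dirty

t=1 Left ⇒ loc=A A=clean B=dirty
t=2 Left ⇒ loc=A A=clean B=dirty
t=3 Right ⇒ loc=B A=clean B=dirty
t=4 Right ⇒ loc=B A=clean B=dirty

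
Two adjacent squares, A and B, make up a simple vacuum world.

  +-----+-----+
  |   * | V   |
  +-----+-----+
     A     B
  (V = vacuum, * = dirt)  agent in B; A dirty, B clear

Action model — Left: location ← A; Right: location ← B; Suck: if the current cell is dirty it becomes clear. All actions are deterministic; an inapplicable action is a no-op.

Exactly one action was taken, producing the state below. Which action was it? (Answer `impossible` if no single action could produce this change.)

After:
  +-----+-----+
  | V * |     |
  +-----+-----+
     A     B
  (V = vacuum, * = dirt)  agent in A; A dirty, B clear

try  Left: in A — A dirty, B clear  ← match
try Right: in B — A dirty, B clear
try  Suck: in B — A dirty, B clear

Left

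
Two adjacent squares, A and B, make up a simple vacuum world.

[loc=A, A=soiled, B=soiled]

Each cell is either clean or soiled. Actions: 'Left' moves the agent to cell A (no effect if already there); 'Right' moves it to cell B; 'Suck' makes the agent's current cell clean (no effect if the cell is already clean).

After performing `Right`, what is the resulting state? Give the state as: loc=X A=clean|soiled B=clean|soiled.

start: loc=A A=soiled B=soiled
1) do Right; now loc=B A=soiled B=soiled

loc=B A=soiled B=soiled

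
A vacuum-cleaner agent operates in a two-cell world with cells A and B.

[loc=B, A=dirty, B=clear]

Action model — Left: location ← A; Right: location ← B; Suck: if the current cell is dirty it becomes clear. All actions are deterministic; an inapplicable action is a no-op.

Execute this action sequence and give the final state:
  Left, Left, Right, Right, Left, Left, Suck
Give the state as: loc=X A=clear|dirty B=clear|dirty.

1. Left → loc=A A=dirty B=clear
2. Left → loc=A A=dirty B=clear
3. Right → loc=B A=dirty B=clear
4. Right → loc=B A=dirty B=clear
5. Left → loc=A A=dirty B=clear
6. Left → loc=A A=dirty B=clear
7. Suck → loc=A A=clear B=clear

loc=A A=clear B=clear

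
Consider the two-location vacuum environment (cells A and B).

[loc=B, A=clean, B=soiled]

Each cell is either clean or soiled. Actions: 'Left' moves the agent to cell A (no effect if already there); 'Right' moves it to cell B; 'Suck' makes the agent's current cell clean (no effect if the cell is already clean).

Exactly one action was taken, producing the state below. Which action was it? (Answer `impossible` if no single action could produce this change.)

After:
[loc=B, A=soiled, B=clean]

impossible

try  Left: (A; A:clean, B:soiled)
try Right: (B; A:clean, B:soiled)
try  Suck: (B; A:clean, B:clean)
no single action produces the after-state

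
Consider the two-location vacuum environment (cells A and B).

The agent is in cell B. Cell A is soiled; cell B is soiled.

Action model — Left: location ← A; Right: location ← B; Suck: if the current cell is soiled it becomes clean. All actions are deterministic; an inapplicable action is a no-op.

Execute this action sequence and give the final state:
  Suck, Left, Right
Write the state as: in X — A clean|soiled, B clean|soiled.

1. Suck → in B — A soiled, B clean
2. Left → in A — A soiled, B clean
3. Right → in B — A soiled, B clean

in B — A soiled, B clean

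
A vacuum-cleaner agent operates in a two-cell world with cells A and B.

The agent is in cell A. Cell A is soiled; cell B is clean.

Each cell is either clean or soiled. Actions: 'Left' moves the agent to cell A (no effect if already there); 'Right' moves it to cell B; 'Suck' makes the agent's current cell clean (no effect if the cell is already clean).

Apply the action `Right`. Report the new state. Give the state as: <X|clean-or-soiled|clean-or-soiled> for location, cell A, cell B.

<B|soiled|clean>

start: <A|soiled|clean>
1) do Right; now <B|soiled|clean>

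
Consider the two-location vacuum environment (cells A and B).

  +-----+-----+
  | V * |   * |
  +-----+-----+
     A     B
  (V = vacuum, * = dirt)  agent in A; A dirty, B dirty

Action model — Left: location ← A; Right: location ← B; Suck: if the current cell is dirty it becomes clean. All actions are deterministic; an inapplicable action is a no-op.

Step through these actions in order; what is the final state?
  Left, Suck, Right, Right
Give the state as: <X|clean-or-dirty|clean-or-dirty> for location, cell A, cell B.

1. Left → <A|dirty|dirty>
2. Suck → <A|clean|dirty>
3. Right → <B|clean|dirty>
4. Right → <B|clean|dirty>

<B|clean|dirty>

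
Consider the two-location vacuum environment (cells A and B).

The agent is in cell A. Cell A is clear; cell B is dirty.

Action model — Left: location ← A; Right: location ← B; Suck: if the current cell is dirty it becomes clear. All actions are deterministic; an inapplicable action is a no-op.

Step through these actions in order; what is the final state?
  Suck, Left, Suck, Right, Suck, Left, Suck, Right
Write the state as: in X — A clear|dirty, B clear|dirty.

Suck (#1): in A — A clear, B dirty
Left (#2): in A — A clear, B dirty
Suck (#3): in A — A clear, B dirty
Right (#4): in B — A clear, B dirty
Suck (#5): in B — A clear, B clear
Left (#6): in A — A clear, B clear
Suck (#7): in A — A clear, B clear
Right (#8): in B — A clear, B clear

in B — A clear, B clear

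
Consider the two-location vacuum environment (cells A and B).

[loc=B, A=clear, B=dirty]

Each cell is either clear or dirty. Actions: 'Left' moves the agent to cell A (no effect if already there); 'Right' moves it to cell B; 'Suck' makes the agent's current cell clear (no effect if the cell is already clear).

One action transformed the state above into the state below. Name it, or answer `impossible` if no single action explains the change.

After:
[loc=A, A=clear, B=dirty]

Left

try  Left: loc=A A=clear B=dirty  ← match
try Right: loc=B A=clear B=dirty
try  Suck: loc=B A=clear B=clear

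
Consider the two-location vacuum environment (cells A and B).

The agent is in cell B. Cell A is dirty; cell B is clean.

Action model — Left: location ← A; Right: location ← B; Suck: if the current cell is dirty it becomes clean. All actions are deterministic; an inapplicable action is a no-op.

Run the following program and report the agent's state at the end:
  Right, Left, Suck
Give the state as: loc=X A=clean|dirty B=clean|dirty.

loc=A A=clean B=clean

1. Right → loc=B A=dirty B=clean
2. Left → loc=A A=dirty B=clean
3. Suck → loc=A A=clean B=clean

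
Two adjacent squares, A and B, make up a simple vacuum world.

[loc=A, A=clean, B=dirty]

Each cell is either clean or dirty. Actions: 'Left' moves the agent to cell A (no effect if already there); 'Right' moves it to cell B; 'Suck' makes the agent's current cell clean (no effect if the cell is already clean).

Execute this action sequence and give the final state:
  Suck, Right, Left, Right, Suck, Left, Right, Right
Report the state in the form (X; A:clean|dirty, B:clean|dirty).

(B; A:clean, B:clean)

Suck (#1): (A; A:clean, B:dirty)
Right (#2): (B; A:clean, B:dirty)
Left (#3): (A; A:clean, B:dirty)
Right (#4): (B; A:clean, B:dirty)
Suck (#5): (B; A:clean, B:clean)
Left (#6): (A; A:clean, B:clean)
Right (#7): (B; A:clean, B:clean)
Right (#8): (B; A:clean, B:clean)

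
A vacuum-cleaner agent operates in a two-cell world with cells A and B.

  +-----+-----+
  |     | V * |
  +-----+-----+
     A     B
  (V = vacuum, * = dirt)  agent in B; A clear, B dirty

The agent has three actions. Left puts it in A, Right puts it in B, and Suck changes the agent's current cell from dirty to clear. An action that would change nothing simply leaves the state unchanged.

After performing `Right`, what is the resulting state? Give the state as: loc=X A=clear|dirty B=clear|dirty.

start: loc=B A=clear B=dirty
Right (#1): loc=B A=clear B=dirty

loc=B A=clear B=dirty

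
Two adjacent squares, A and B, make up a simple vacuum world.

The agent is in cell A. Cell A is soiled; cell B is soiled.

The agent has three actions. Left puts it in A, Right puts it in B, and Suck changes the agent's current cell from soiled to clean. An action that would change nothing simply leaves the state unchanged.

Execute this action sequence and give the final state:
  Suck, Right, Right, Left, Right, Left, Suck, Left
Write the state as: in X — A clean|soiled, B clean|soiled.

[1] after Suck: in A — A clean, B soiled
[2] after Right: in B — A clean, B soiled
[3] after Right: in B — A clean, B soiled
[4] after Left: in A — A clean, B soiled
[5] after Right: in B — A clean, B soiled
[6] after Left: in A — A clean, B soiled
[7] after Suck: in A — A clean, B soiled
[8] after Left: in A — A clean, B soiled

in A — A clean, B soiled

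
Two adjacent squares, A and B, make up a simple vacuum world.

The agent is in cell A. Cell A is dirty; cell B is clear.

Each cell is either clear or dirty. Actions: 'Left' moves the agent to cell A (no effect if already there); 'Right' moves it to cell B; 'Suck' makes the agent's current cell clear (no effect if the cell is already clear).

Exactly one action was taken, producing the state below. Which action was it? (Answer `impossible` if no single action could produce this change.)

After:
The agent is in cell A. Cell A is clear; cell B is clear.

try  Left: loc=A A=dirty B=clear
try Right: loc=B A=dirty B=clear
try  Suck: loc=A A=clear B=clear  ← match

Suck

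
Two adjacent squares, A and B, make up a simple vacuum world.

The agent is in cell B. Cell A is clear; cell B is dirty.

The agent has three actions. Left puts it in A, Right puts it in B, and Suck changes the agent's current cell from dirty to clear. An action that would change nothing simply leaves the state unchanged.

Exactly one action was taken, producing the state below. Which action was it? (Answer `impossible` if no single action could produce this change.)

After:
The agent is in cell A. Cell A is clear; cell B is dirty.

try  Left: (A; A:clear, B:dirty)  ← match
try Right: (B; A:clear, B:dirty)
try  Suck: (B; A:clear, B:clear)

Left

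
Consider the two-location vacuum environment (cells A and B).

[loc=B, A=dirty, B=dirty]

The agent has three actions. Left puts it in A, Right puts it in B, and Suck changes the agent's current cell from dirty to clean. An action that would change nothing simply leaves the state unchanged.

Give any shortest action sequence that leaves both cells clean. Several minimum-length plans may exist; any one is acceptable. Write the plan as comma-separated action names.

Suck, Left, Suck

1) do Suck; now loc=B A=dirty B=clean
2) do Left; now loc=A A=dirty B=clean
3) do Suck; now loc=A A=clean B=clean
min 3: Suck B + move + Suck A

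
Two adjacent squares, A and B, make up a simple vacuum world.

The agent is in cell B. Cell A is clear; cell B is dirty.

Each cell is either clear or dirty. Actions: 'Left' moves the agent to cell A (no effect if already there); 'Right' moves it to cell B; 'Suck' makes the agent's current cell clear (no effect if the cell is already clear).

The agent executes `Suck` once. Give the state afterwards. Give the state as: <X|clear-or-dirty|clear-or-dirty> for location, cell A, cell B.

start: <B|clear|dirty>
1. Suck → <B|clear|clear>

<B|clear|clear>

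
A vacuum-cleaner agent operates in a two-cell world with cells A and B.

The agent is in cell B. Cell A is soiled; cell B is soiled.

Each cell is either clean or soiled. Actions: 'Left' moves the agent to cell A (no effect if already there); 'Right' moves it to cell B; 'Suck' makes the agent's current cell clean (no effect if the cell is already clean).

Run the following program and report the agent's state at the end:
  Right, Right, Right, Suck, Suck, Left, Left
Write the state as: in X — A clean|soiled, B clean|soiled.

step 1/7 (Right): in B — A soiled, B soiled
step 2/7 (Right): in B — A soiled, B soiled
step 3/7 (Right): in B — A soiled, B soiled
step 4/7 (Suck): in B — A soiled, B clean
step 5/7 (Suck): in B — A soiled, B clean
step 6/7 (Left): in A — A soiled, B clean
step 7/7 (Left): in A — A soiled, B clean

in A — A soiled, B clean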